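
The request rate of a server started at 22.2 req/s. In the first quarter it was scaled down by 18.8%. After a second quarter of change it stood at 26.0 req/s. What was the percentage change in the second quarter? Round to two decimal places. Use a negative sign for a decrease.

44.23%

After the first quarter: 22.2 × 0.812 = 18.0264.
Second-quarter multiplier: 26.0 ÷ 18.0264 ≈ 1.442329.
That is a change of 44.23%.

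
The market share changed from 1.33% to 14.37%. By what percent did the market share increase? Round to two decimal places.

980.45%

The change is 14.37 − 1.33 = 13.04 percentage points.
Relative to the original 1.33%, that is 13.04 ÷ 1.33 ≈ 980.45%.
So the market share rose by 980.45%.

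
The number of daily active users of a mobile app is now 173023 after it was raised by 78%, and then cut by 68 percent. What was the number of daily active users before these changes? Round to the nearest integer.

303762

Undoing the 68% decrease: 173023 ÷ 0.32 = 540696.875.
Undoing the 78% increase: 540696.875 ÷ 1.78 ≈ 303762.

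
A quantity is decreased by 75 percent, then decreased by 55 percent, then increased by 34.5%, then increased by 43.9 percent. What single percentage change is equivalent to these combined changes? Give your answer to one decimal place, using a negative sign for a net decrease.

The combined multiplier is 0.25 × 0.45 × 1.345 × 1.439 = 0.2177386875.
That corresponds to a decrease of 78.2%.

-78.2%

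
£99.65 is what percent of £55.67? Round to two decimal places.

179.00%

£99.65 ÷ £55.67 ≈ 179.00%.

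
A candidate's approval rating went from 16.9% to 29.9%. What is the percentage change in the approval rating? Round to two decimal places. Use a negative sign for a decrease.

76.92%

The change is 29.9 − 16.9 = 13.0 percentage points.
Relative to the original 16.9%, that is 13.0 ÷ 16.9 ≈ 76.92%.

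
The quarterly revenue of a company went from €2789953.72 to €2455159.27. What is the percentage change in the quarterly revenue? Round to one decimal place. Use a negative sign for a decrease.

Change: €2455159.27 − €2789953.72 = -€334794.45.
Relative to the original: -€334794.45 ÷ €2789953.72 ≈ -12.0%.

-12.0%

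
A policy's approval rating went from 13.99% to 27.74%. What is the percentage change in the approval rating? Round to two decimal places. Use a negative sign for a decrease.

98.28%

The change is 27.74 − 13.99 = 13.75 percentage points.
Relative to the original 13.99%, that is 13.75 ÷ 13.99 ≈ 98.28%.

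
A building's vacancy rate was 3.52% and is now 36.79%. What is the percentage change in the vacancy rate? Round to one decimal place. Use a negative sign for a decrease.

945.2%

The change is 36.79 − 3.52 = 33.27 percentage points.
Relative to the original 3.52%, that is 33.27 ÷ 3.52 ≈ 945.2%.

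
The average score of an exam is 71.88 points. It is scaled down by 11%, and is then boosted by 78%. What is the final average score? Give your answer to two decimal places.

113.87 points

Each change multiplies by a factor: 0.89 × 1.78 = 1.5842.
71.88 × 1.5842 = 113.872296 ≈ 113.87.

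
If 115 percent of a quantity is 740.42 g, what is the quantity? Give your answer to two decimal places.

643.84 g

740.42 g ÷ 1.15 ≈ 643.84 g.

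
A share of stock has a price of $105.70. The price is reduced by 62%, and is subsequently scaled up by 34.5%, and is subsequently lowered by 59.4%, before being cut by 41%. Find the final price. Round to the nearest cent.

After the 62% decrease: $105.70 × 0.38 = $40.166.
After the 34.5% increase: $40.166 × 1.345 = $54.02327.
After the 59.4% decrease: $54.02327 × 0.406 = $21.93344762.
41% decrease: $21.93344762 × 0.59 = $12.9407340958 ≈ $12.94.

$12.94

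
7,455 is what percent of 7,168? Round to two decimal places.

7,455 ÷ 7,168 ≈ 104.00%.

104.00%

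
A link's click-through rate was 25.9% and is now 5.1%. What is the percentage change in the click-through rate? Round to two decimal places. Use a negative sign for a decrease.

-80.31%

The change is 5.1 − 25.9 = -20.8 percentage points.
Relative to the original 25.9%, that is -20.8 ÷ 25.9 ≈ -80.31%.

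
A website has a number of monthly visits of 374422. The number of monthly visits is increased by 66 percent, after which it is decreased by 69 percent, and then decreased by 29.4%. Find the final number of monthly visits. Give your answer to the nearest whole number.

136030

Apply the 66% increase: 374422 × 1.66 = 621540.52.
69% decrease: 621540.52 × 0.31 = 192677.5612.
Apply the 29.4% decrease: 192677.5612 × 0.706 = 136030.3582072 ≈ 136030.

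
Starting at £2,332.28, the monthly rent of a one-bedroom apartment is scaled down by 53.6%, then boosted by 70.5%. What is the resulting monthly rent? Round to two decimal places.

Each change multiplies by a factor: 0.464 × 1.705 = 0.79112.
£2,332.28 × 0.79112 = £1845.1133536 ≈ £1,845.11.

£1,845.11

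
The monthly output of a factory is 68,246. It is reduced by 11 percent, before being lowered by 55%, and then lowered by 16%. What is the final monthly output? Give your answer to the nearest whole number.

22,959

Each change multiplies by a factor: 0.89 × 0.45 × 0.84 = 0.33642.
68,246 × 0.33642 = 22959.31932 ≈ 22,959.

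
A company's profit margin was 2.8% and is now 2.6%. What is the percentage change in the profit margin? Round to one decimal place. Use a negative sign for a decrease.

-7.1%

The change is 2.6 − 2.8 = -0.2 percentage points.
Relative to the original 2.8%, that is -0.2 ÷ 2.8 ≈ -7.1%.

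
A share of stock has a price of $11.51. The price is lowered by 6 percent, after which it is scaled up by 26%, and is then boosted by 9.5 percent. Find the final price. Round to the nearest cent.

$14.93

Each change multiplies by a factor: 0.94 × 1.26 × 1.095 = 1.296918.
$11.51 × 1.296918 = $14.92752618 ≈ $14.93.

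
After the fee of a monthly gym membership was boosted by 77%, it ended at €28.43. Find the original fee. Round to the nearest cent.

The overall multiplier applied was 1.77.
So the original fee was €28.43 ÷ 1.77 ≈ €16.06.

€16.06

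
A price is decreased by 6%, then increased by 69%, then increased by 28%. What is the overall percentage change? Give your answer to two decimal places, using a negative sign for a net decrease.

The combined multiplier is 0.94 × 1.69 × 1.28 = 2.033408.
That corresponds to an increase of 103.34%.

103.34%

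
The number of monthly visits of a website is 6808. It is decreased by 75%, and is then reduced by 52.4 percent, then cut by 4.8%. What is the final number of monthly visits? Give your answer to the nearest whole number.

771

After the 75% decrease: 6808 × 0.25 = 1702.
Apply the 52.4% decrease: 1702 × 0.476 = 810.152.
After the 4.8% decrease: 810.152 × 0.952 = 771.264704 ≈ 771.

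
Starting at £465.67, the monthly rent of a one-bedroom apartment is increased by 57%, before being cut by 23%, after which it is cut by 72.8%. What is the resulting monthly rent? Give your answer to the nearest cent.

£153.12

After the 57% increase: £465.67 × 1.57 = £731.1019.
23% decrease: £731.1019 × 0.77 = £562.948463.
72.8% decrease: £562.948463 × 0.272 = £153.121981936 ≈ £153.12.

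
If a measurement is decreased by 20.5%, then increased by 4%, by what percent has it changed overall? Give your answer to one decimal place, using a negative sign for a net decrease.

-17.3%

The combined multiplier is 0.795 × 1.04 = 0.8268.
That corresponds to a decrease of 17.3%.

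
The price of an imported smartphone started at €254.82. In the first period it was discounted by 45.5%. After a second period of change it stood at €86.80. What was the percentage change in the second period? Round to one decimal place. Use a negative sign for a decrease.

-37.5%

After the first period: €254.82 × 0.545 = €138.8769.
Second-period multiplier: €86.80 ÷ €138.8769 ≈ 0.62501.
That is a change of -37.5%.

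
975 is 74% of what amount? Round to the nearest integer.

1318

975 ÷ 0.74 ≈ 1318.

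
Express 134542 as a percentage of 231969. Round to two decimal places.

58.00%

134542 ÷ 231969 ≈ 58.00%.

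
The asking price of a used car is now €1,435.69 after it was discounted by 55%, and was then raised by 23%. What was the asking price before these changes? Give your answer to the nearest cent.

Undoing the 23% increase: €1,435.69 ÷ 1.23 ≈ €1167.227642.
Undoing the 55% decrease: €1167.227642 ÷ 0.45 ≈ €2,593.84.

€2,593.84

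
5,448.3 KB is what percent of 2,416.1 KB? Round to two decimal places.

225.50%

5,448.3 KB ÷ 2,416.1 KB ≈ 225.50%.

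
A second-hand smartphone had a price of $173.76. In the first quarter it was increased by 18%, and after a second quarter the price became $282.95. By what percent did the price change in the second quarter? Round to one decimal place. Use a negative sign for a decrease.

38.0%

After the first quarter: $173.76 × 1.18 = $205.0368.
Second-quarter multiplier: $282.95 ÷ $205.0368 ≈ 1.38.
That is a change of 38.0%.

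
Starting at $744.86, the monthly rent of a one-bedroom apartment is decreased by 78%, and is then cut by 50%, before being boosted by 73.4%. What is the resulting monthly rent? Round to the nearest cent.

78% decrease: $744.86 × 0.22 = $163.8692.
After the 50% decrease: $163.8692 × 0.5 = $81.9346.
73.4% increase: $81.9346 × 1.734 = $142.0745964 ≈ $142.07.

$142.07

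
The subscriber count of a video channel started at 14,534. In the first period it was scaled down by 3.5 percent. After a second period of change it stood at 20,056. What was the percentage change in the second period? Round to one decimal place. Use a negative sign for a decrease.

43.0%

After the first period: 14,534 × 0.965 = 14025.31.
Second-period multiplier: 20,056 ÷ 14025.31 ≈ 1.42999.
That is a change of 43.0%.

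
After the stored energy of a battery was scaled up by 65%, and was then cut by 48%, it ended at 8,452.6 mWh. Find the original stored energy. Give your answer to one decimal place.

Undoing the 48% decrease: 8,452.6 ÷ 0.52 = 16255.
Undoing the 65% increase: 16255 ÷ 1.65 ≈ 9,851.5 mWh.

9,851.5 mWh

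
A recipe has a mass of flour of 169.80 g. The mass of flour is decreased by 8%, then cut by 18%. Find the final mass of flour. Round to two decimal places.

After the 8% decrease: 169.80 × 0.92 = 156.216.
18% decrease: 156.216 × 0.82 = 128.09712 ≈ 128.10.

128.10 g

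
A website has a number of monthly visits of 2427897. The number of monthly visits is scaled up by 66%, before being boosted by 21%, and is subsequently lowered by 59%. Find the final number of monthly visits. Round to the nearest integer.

1999436

Apply the 66% increase: 2427897 × 1.66 = 4030309.02.
After the 21% increase: 4030309.02 × 1.21 = 4876673.9142.
After the 59% decrease: 4876673.9142 × 0.41 = 1999436.304822 ≈ 1999436.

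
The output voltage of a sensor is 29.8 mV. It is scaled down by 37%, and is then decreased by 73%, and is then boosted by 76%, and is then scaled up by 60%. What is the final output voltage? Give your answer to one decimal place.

14.3 mV

Each change multiplies by a factor: 0.63 × 0.27 × 1.76 × 1.6 = 0.4790016.
29.8 × 0.4790016 = 14.27424768 ≈ 14.3.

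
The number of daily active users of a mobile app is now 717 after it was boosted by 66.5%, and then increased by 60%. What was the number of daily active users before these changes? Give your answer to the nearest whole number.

269

Undoing the 60% increase: 717 ÷ 1.6 = 448.125.
Undoing the 66.5% increase: 448.125 ÷ 1.665 ≈ 269.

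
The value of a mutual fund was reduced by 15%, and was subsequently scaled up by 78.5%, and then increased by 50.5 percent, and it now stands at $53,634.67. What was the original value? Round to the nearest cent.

$23,488.32

The overall multiplier applied was 0.85 × 1.785 × 1.505 = 2.28346125.
So the original value was $53,634.67 ÷ 2.28346125 ≈ $23,488.32.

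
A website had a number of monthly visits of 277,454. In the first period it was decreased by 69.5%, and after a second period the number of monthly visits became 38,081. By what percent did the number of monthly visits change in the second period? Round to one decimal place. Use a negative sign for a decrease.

After the first period: 277,454 × 0.305 = 84623.47.
Second-period multiplier: 38,081 ÷ 84623.47 ≈ 0.45001.
That is a change of -55.0%.

-55.0%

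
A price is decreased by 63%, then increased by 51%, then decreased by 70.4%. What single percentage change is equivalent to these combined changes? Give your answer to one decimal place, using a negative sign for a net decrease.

-83.5%

A 63% decrease multiplies by 0.37.
Then a 51% increase: 0.37 × 1.51 = 0.5587.
Then a 70.4% decrease: 0.5587 × 0.296 = 0.1653752.
Overall factor 0.1653752, i.e. -83.5%.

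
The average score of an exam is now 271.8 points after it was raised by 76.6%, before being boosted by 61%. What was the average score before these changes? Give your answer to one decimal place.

Undoing the 61% increase: 271.8 ÷ 1.61 ≈ 168.819876.
Undoing the 76.6% increase: 168.819876 ÷ 1.766 ≈ 95.6 points.

95.6 points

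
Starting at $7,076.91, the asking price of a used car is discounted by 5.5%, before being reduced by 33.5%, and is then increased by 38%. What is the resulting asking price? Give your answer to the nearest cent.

$6,137.28

Each change multiplies by a factor: 0.945 × 0.665 × 1.38 = 0.8672265.
$7,076.91 × 0.8672265 = $6137.283890115 ≈ $6,137.28.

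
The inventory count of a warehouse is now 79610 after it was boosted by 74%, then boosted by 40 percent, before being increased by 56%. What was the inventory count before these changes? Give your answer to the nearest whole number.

The overall multiplier applied was 1.74 × 1.4 × 1.56 = 3.80016.
So the original inventory count was 79610 ÷ 3.80016 ≈ 20949.

20949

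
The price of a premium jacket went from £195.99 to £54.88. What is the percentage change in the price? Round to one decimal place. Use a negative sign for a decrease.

-72.0%

Change: £54.88 − £195.99 = -£141.11.
Relative to the original: -£141.11 ÷ £195.99 ≈ -72.0%.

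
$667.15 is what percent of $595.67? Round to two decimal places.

$667.15 ÷ $595.67 ≈ 112.00%.

112.00%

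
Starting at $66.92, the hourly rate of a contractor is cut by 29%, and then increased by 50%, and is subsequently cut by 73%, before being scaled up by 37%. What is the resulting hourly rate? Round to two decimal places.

29% decrease: $66.92 × 0.71 = $47.5132.
50% increase: $47.5132 × 1.5 = $71.2698.
Apply the 73% decrease: $71.2698 × 0.27 = $19.242846.
After the 37% increase: $19.242846 × 1.37 = $26.36269902 ≈ $26.36.

$26.36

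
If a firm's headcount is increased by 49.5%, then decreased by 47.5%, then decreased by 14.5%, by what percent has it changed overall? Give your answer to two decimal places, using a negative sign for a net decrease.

-32.89%

A 49.5% increase multiplies by 1.495.
Then a 47.5% decrease: 1.495 × 0.525 = 0.784875.
Then a 14.5% decrease: 0.784875 × 0.855 = 0.671068125.
Overall factor 0.671068125, i.e. -32.89%.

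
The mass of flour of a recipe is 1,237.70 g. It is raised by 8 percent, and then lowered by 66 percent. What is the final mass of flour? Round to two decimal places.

Apply the 8% increase: 1,237.70 × 1.08 = 1336.716.
Apply the 66% decrease: 1336.716 × 0.34 = 454.48344 ≈ 454.48.

454.48 g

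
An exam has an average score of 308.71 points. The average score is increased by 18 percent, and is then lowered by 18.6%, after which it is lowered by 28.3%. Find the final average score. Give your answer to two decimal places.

18% increase: 308.71 × 1.18 = 364.2778.
Apply the 18.6% decrease: 364.2778 × 0.814 = 296.5221292.
After the 28.3% decrease: 296.5221292 × 0.717 = 212.6063666364 ≈ 212.61.

212.61 points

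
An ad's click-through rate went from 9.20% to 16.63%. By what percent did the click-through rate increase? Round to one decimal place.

The change is 16.63 − 9.20 = 7.43 percentage points.
Relative to the original 9.20%, that is 7.43 ÷ 9.20 ≈ 80.8%.
So the click-through rate rose by 80.8%.

80.8%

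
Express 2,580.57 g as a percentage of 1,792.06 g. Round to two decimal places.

144.00%

2,580.57 g ÷ 1,792.06 g ≈ 144.00%.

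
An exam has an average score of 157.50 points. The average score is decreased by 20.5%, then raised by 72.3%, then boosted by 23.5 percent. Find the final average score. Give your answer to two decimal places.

266.44 points

Each change multiplies by a factor: 0.795 × 1.723 × 1.235 = 1.691684475.
157.50 × 1.691684475 = 266.4403048125 ≈ 266.44.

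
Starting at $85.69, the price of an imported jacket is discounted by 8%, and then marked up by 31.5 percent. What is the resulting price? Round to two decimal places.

Each change multiplies by a factor: 0.92 × 1.315 = 1.2098.
$85.69 × 1.2098 = $103.667762 ≈ $103.67.

$103.67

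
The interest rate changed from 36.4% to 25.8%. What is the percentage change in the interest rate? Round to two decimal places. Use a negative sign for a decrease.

The change is 25.8 − 36.4 = -10.6 percentage points.
Relative to the original 36.4%, that is -10.6 ÷ 36.4 ≈ -29.12%.

-29.12%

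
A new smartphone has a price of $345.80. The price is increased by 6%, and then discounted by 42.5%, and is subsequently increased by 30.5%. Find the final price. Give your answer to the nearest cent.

After the 6% increase: $345.80 × 1.06 = $366.548.
Apply the 42.5% decrease: $366.548 × 0.575 = $210.7651.
After the 30.5% increase: $210.7651 × 1.305 = $275.0484555 ≈ $275.05.

$275.05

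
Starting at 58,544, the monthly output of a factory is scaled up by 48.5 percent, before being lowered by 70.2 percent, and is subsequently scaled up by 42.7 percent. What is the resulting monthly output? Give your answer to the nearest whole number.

36,970

48.5% increase: 58,544 × 1.485 = 86937.84.
70.2% decrease: 86937.84 × 0.298 = 25907.47632.
After the 42.7% increase: 25907.47632 × 1.427 = 36969.96870864 ≈ 36,970.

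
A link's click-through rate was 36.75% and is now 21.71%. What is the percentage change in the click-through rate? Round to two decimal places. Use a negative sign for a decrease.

The change is 21.71 − 36.75 = -15.04 percentage points.
Relative to the original 36.75%, that is -15.04 ÷ 36.75 ≈ -40.93%.

-40.93%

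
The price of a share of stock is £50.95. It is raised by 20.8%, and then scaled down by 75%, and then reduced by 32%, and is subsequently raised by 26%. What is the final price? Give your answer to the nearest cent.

Apply the 20.8% increase: £50.95 × 1.208 = £61.5476.
After the 75% decrease: £61.5476 × 0.25 = £15.3869.
Apply the 32% decrease: £15.3869 × 0.68 = £10.463092.
After the 26% increase: £10.463092 × 1.26 = £13.18349592 ≈ £13.18.

£13.18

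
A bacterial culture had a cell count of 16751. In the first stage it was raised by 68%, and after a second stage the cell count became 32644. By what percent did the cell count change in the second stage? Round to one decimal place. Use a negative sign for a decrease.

After the first stage: 16751 × 1.68 = 28141.68.
Second-stage multiplier: 32644 ÷ 28141.68 ≈ 1.15999.
That is a change of 16.0%.

16.0%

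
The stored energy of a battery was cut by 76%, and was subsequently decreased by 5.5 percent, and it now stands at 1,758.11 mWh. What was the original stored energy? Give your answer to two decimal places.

Undoing the 5.5% decrease: 1,758.11 ÷ 0.945 ≈ 1860.433862.
Undoing the 76% decrease: 1860.433862 ÷ 0.24 ≈ 7,751.81 mWh.

7,751.81 mWh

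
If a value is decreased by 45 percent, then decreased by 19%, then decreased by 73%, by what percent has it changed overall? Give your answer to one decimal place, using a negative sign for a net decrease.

The combined multiplier is 0.55 × 0.81 × 0.27 = 0.120285.
That corresponds to a decrease of 88.0%.

-88.0%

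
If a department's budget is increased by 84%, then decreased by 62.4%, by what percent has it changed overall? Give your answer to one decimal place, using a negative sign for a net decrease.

An 84% increase multiplies by 1.84.
Then a 62.4% decrease: 1.84 × 0.376 = 0.69184.
Overall factor 0.69184, i.e. -30.8%.

-30.8%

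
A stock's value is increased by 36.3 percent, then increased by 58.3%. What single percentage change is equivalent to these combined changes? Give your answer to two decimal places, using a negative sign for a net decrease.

A 36.3% increase multiplies by 1.363.
Then a 58.3% increase: 1.363 × 1.583 = 2.157629.
Overall factor 2.157629, i.e. 115.76%.

115.76%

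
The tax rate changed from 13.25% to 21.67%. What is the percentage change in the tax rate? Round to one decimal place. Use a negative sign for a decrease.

The change is 21.67 − 13.25 = 8.42 percentage points.
Relative to the original 13.25%, that is 8.42 ÷ 13.25 ≈ 63.5%.

63.5%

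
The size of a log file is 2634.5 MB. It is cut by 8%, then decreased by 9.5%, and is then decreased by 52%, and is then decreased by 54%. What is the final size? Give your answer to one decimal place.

After the 8% decrease: 2634.5 × 0.92 = 2423.74.
9.5% decrease: 2423.74 × 0.905 = 2193.4847.
Apply the 52% decrease: 2193.4847 × 0.48 = 1052.872656.
Apply the 54% decrease: 1052.872656 × 0.46 = 484.32142176 ≈ 484.3.

484.3 MB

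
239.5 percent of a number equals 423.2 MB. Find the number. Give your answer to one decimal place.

423.2 MB ÷ 2.395 ≈ 176.7 MB.

176.7 MB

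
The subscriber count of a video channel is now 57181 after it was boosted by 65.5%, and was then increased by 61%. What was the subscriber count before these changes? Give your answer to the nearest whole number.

The overall multiplier applied was 1.655 × 1.61 = 2.66455.
So the original subscriber count was 57181 ÷ 2.66455 ≈ 21460.

21460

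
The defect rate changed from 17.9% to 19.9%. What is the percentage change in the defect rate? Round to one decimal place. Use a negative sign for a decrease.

The change is 19.9 − 17.9 = 2.0 percentage points.
Relative to the original 17.9%, that is 2.0 ÷ 17.9 ≈ 11.2%.

11.2%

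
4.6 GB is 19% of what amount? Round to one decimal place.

4.6 GB ÷ 0.19 ≈ 24.2 GB.

24.2 GB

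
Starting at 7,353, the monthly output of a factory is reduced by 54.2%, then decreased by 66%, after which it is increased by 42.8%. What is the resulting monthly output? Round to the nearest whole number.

1,635

Each change multiplies by a factor: 0.458 × 0.34 × 1.428 = 0.22236816.
7,353 × 0.22236816 = 1635.07308048 ≈ 1,635.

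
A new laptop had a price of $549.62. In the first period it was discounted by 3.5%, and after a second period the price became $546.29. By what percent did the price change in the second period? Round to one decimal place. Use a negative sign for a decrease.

After the first period: $549.62 × 0.965 = $530.3833.
Second-period multiplier: $546.29 ÷ $530.3833 ≈ 1.02999.
That is a change of 3.0%.

3.0%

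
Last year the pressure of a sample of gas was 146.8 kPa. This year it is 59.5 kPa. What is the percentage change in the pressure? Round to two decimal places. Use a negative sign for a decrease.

Change: 59.5 − 146.8 = -87.3.
Relative to the original: -87.3 ÷ 146.8 ≈ -59.47%.

-59.47%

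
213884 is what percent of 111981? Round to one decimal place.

191.0%

213884 ÷ 111981 ≈ 191.0%.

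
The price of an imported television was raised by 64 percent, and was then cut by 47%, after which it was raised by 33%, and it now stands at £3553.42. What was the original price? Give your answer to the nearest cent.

The overall multiplier applied was 1.64 × 0.53 × 1.33 = 1.156036.
So the original price was £3553.42 ÷ 1.156036 ≈ £3073.80.

£3073.80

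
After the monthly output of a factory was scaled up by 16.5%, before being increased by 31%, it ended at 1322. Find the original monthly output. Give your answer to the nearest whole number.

866

The overall multiplier applied was 1.165 × 1.31 = 1.52615.
So the original monthly output was 1322 ÷ 1.52615 ≈ 866.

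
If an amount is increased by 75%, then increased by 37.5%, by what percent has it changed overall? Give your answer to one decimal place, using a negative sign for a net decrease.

A 75% increase multiplies by 1.75.
Then a 37.5% increase: 1.75 × 1.375 = 2.40625.
Overall factor 2.40625, i.e. 140.6%.

140.6%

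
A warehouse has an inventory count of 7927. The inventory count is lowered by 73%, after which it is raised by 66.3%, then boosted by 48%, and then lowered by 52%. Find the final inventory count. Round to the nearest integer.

2529

Each change multiplies by a factor: 0.27 × 1.663 × 1.48 × 0.48 = 0.318976704.
7927 × 0.318976704 = 2528.528332608 ≈ 2529.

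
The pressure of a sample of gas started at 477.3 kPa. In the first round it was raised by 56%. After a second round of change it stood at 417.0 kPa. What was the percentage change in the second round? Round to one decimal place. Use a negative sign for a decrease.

-44.0%

After the first round: 477.3 × 1.56 = 744.588.
Second-round multiplier: 417.0 ÷ 744.588 ≈ 0.56004.
That is a change of -44.0%.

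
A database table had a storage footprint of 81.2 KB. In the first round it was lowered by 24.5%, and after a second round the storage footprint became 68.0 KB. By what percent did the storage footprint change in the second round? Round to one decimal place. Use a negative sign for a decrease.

After the first round: 81.2 × 0.755 = 61.306.
Second-round multiplier: 68.0 ÷ 61.306 ≈ 1.10919.
That is a change of 10.9%.

10.9%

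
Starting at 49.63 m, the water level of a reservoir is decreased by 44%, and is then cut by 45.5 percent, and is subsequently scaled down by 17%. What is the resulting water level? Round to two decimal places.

12.57 m

Each change multiplies by a factor: 0.56 × 0.545 × 0.83 = 0.253316.
49.63 × 0.253316 = 12.57207308 ≈ 12.57.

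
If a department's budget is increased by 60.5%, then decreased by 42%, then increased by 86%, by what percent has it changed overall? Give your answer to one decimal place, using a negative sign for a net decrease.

A 60.5% increase multiplies by 1.605.
Then a 42% decrease: 1.605 × 0.58 = 0.9309.
Then an 86% increase: 0.9309 × 1.86 = 1.731474.
Overall factor 1.731474, i.e. 73.1%.

73.1%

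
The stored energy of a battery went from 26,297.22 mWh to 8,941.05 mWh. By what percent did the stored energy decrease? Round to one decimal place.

66.0%

Change: 8,941.05 − 26,297.22 = -17,356.17.
Relative to the original: -17,356.17 ÷ 26,297.22 ≈ -66.0%.
So the stored energy decreased by 66.0%.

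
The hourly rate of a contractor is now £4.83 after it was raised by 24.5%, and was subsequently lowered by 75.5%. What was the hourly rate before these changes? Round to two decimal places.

The overall multiplier applied was 1.245 × 0.245 = 0.305025.
So the original hourly rate was £4.83 ÷ 0.305025 ≈ £15.83.

£15.83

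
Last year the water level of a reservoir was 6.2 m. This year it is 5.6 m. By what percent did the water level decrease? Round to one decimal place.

9.7%

Change: 5.6 − 6.2 = -0.6.
Relative to the original: -0.6 ÷ 6.2 ≈ -9.7%.
So the water level decreased by 9.7%.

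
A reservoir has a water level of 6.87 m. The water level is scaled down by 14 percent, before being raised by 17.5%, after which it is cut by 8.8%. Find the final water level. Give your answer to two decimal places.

Apply the 14% decrease: 6.87 × 0.86 = 5.9082.
After the 17.5% increase: 5.9082 × 1.175 = 6.942135.
After the 8.8% decrease: 6.942135 × 0.912 = 6.33122712 ≈ 6.33.

6.33 m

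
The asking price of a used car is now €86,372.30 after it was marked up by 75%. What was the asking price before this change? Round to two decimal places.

€49,355.60

The overall multiplier applied was 1.75.
So the original asking price was €86,372.30 ÷ 1.75 = €49,355.60.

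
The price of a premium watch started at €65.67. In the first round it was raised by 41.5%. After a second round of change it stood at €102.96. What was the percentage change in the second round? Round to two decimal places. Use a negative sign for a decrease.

10.80%

After the first round: €65.67 × 1.415 = €92.92305.
Second-round multiplier: €102.96 ÷ €92.92305 ≈ 1.108014.
That is a change of 10.80%.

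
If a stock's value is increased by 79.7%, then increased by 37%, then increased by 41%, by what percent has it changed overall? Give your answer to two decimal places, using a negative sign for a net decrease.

A 79.7% increase multiplies by 1.797.
Then a 37% increase: 1.797 × 1.37 = 2.46189.
Then a 41% increase: 2.46189 × 1.41 = 3.4712649.
Overall factor 3.4712649, i.e. 247.13%.

247.13%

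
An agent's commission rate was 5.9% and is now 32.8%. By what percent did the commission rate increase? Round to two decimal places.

455.93%

The change is 32.8 − 5.9 = 26.9 percentage points.
Relative to the original 5.9%, that is 26.9 ÷ 5.9 ≈ 455.93%.
So the commission rate rose by 455.93%.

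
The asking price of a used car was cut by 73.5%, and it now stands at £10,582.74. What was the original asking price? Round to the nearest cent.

The overall multiplier applied was 0.265.
So the original asking price was £10,582.74 ÷ 0.265 ≈ £39,934.87.

£39,934.87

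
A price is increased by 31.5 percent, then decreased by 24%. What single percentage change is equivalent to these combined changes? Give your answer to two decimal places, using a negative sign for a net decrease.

-0.06%

The combined multiplier is 1.315 × 0.76 = 0.9994.
That corresponds to a decrease of 0.06%.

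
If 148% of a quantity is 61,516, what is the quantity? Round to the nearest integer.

41,565

61,516 ÷ 1.48 ≈ 41,565.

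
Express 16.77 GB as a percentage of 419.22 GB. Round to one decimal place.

4.0%

16.77 GB ÷ 419.22 GB ≈ 4.0%.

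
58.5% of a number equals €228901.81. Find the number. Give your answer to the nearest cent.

€391285.15

€228901.81 ÷ 0.585 ≈ €391285.15.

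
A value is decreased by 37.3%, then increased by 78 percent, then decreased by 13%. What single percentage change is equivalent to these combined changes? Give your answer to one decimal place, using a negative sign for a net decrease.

A 37.3% decrease multiplies by 0.627.
Then a 78% increase: 0.627 × 1.78 = 1.11606.
Then a 13% decrease: 1.11606 × 0.87 = 0.9709722.
Overall factor 0.9709722, i.e. -2.9%.

-2.9%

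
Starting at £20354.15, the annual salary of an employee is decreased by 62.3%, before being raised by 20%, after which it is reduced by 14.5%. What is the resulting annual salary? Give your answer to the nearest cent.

62.3% decrease: £20354.15 × 0.377 = £7673.51455.
20% increase: £7673.51455 × 1.2 = £9208.21746.
14.5% decrease: £9208.21746 × 0.855 = £7873.0259283 ≈ £7873.03.

£7873.03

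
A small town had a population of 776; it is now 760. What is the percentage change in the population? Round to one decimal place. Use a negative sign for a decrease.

-2.1%

Change: 760 − 776 = -16.
Relative to the original: -16 ÷ 776 ≈ -2.1%.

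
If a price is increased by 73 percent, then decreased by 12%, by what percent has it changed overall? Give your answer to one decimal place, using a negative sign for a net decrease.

52.2%

The combined multiplier is 1.73 × 0.88 = 1.5224.
That corresponds to an increase of 52.2%.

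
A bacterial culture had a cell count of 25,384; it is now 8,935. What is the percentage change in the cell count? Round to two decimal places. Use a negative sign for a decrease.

-64.80%

Change: 8,935 − 25,384 = -16,449.
Relative to the original: -16,449 ÷ 25,384 ≈ -64.80%.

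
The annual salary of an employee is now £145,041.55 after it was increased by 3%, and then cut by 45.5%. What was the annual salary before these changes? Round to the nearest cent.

£258,379.89

Undoing the 45.5% decrease: £145,041.55 ÷ 0.545 ≈ £266131.284404.
Undoing the 3% increase: £266131.284404 ÷ 1.03 ≈ £258,379.89.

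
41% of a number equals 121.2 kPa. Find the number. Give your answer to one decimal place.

295.6 kPa

121.2 kPa ÷ 0.41 ≈ 295.6 kPa.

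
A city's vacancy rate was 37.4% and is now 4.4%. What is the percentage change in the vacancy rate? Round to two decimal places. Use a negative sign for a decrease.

-88.24%

The change is 4.4 − 37.4 = -33.0 percentage points.
Relative to the original 37.4%, that is -33.0 ÷ 37.4 ≈ -88.24%.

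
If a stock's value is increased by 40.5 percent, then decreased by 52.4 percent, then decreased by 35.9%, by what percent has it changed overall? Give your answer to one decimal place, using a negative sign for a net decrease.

The combined multiplier is 1.405 × 0.476 × 0.641 = 0.42868798.
That corresponds to a decrease of 57.1%.

-57.1%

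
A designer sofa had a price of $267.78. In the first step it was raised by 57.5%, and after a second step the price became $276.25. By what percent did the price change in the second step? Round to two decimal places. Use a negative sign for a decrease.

After the first step: $267.78 × 1.575 = $421.7535.
Second-step multiplier: $276.25 ÷ $421.7535 ≈ 0.655003.
That is a change of -34.50%.

-34.50%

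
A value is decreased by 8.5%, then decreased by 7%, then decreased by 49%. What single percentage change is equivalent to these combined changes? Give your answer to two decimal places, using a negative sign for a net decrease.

-56.60%

The combined multiplier is 0.915 × 0.93 × 0.51 = 0.4339845.
That corresponds to a decrease of 56.60%.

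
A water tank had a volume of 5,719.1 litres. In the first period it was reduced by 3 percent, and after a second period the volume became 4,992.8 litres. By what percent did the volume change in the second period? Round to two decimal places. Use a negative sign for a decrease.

-10.00%

After the first period: 5,719.1 × 0.97 = 5547.527.
Second-period multiplier: 4,992.8 ÷ 5547.527 ≈ 0.900005.
That is a change of -10.00%.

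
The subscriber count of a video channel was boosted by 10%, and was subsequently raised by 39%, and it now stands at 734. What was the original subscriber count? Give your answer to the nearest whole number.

Undoing the 39% increase: 734 ÷ 1.39 ≈ 528.057554.
Undoing the 10% increase: 528.057554 ÷ 1.1 ≈ 480.

480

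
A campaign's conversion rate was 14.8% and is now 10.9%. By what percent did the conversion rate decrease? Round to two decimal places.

The change is 10.9 − 14.8 = -3.9 percentage points.
Relative to the original 14.8%, that is -3.9 ÷ 14.8 ≈ -26.35%.
So the conversion rate fell by 26.35%.

26.35%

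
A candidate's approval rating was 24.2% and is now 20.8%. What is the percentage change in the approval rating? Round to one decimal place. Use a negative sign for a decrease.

The change is 20.8 − 24.2 = -3.4 percentage points.
Relative to the original 24.2%, that is -3.4 ÷ 24.2 ≈ -14.0%.

-14.0%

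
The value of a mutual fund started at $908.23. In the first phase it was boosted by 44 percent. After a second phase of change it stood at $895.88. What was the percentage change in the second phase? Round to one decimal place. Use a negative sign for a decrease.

After the first phase: $908.23 × 1.44 = $1307.8512.
Second-phase multiplier: $895.88 ÷ $1307.8512 ≈ 0.685.
That is a change of -31.5%.

-31.5%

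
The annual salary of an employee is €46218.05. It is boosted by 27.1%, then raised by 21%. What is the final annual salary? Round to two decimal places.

€71079.20

27.1% increase: €46218.05 × 1.271 = €58743.14155.
After the 21% increase: €58743.14155 × 1.21 = €71079.2012755 ≈ €71079.20.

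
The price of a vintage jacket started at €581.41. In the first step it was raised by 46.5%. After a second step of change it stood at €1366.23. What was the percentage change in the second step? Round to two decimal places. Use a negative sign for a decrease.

60.40%

After the first step: €581.41 × 1.465 = €851.76565.
Second-step multiplier: €1366.23 ÷ €851.76565 ≈ 1.603998.
That is a change of 60.40%.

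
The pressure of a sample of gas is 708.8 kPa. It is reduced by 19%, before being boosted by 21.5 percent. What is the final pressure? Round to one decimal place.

697.6 kPa

Each change multiplies by a factor: 0.81 × 1.215 = 0.98415.
708.8 × 0.98415 = 697.56552 ≈ 697.6.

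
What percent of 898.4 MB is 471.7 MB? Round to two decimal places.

52.50%

471.7 MB ÷ 898.4 MB ≈ 52.50%.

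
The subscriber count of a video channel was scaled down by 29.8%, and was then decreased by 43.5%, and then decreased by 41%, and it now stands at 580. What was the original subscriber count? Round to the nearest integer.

2,479

Undoing the 41% decrease: 580 ÷ 0.59 ≈ 983.050847.
Undoing the 43.5% decrease: 983.050847 ÷ 0.565 ≈ 1739.913004.
Undoing the 29.8% decrease: 1739.913004 ÷ 0.702 ≈ 2,479.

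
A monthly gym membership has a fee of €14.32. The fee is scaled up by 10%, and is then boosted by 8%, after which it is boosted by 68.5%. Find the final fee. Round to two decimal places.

€28.67

Apply the 10% increase: €14.32 × 1.1 = €15.752.
After the 8% increase: €15.752 × 1.08 = €17.01216.
68.5% increase: €17.01216 × 1.685 = €28.6654896 ≈ €28.67.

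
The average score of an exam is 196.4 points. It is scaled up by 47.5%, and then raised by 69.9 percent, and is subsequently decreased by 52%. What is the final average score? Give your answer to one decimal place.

236.2 points

Each change multiplies by a factor: 1.475 × 1.699 × 0.48 = 1.202892.
196.4 × 1.202892 = 236.2479888 ≈ 236.2.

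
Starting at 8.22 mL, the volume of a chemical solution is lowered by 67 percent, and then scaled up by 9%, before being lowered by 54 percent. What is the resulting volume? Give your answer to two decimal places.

Each change multiplies by a factor: 0.33 × 1.09 × 0.46 = 0.165462.
8.22 × 0.165462 = 1.36009764 ≈ 1.36.

1.36 mL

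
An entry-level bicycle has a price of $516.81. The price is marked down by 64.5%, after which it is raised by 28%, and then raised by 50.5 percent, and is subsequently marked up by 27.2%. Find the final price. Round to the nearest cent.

After the 64.5% decrease: $516.81 × 0.355 = $183.46755.
28% increase: $183.46755 × 1.28 = $234.838464.
After the 50.5% increase: $234.838464 × 1.505 = $353.43188832.
After the 27.2% increase: $353.43188832 × 1.272 = $449.56536194304 ≈ $449.57.

$449.57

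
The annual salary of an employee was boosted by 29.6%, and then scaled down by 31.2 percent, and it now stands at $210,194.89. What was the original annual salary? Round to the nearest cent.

Undoing the 31.2% decrease: $210,194.89 ÷ 0.688 ≈ $305515.828488.
Undoing the 29.6% increase: $305515.828488 ÷ 1.296 ≈ $235,737.52.

$235,737.52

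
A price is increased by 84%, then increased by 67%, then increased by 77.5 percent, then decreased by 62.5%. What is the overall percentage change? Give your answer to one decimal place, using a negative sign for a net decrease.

104.5%

The combined multiplier is 1.84 × 1.67 × 1.775 × 0.375 = 2.0453325.
That corresponds to an increase of 104.5%.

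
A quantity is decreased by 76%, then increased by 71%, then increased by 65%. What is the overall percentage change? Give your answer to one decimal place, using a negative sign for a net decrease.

-32.3%

A 76% decrease multiplies by 0.24.
Then a 71% increase: 0.24 × 1.71 = 0.4104.
Then a 65% increase: 0.4104 × 1.65 = 0.67716.
Overall factor 0.67716, i.e. -32.3%.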